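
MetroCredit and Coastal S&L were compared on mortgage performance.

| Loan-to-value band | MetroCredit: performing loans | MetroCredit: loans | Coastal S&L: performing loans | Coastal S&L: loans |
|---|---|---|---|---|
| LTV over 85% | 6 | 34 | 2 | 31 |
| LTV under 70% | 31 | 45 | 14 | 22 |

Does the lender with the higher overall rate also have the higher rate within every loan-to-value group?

LTV over 85%: MetroCredit 6/34 = 17.6%, Coastal S&L 2/31 = 6.5% → MetroCredit
LTV under 70%: MetroCredit 31/45 = 68.9%, Coastal S&L 14/22 = 63.6% → MetroCredit
Overall: MetroCredit 37/79 = 46.8%, Coastal S&L 16/53 = 30.2% → MetroCredit
MetroCredit wins overall and in every loan-to-value group — no reversal.

Yes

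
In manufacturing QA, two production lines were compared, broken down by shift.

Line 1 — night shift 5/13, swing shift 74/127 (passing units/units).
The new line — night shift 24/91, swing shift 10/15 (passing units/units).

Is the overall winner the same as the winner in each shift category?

No

Night shift: Line 1 5/13 = 38.5%, the new line 24/91 = 26.4% → Line 1
Swing shift: Line 1 74/127 = 58.3%, the new line 10/15 = 66.7% → the new line
Overall: Line 1 79/140 = 56.4%, the new line 34/106 = 32.1% → Line 1
Neither sweeps: Line 1 wins 1 of 2 groups, the new line wins 1. Line 1 wins overall but not every group — no Simpson reversal.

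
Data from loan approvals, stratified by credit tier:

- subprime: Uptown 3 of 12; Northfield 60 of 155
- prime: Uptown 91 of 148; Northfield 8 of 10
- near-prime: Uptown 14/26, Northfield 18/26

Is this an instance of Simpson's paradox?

Yes

Subprime: Uptown 3/12 = 25.0%, Northfield 60/155 = 38.7% → Northfield
Prime: Uptown 91/148 = 61.5%, Northfield 8/10 = 80.0% → Northfield
Near-prime: Uptown 14/26 = 53.8%, Northfield 18/26 = 69.2% → Northfield
Overall: Uptown 108/186 = 58.1%, Northfield 86/191 = 45.0% → Uptown
Northfield wins each credit group but Uptown wins overall — the comparison reverses. Northfield's applications skew toward subprime, which has a lower base rate.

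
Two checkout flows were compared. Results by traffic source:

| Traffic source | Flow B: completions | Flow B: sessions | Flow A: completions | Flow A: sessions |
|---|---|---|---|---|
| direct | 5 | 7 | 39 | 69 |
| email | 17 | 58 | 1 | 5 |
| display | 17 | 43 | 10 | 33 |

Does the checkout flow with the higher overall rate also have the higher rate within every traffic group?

No

Direct: Flow B 5/7 = 71.4%, Flow A 39/69 = 56.5% → Flow B
Email: Flow B 17/58 = 29.3%, Flow A 1/5 = 20.0% → Flow B
Display: Flow B 17/43 = 39.5%, Flow A 10/33 = 30.3% → Flow B
Overall: Flow B 39/108 = 36.1%, Flow A 50/107 = 46.7% → Flow A
Flow B wins each traffic group but Flow A wins overall — the comparison reverses. Flow B's sessions skew toward email, which has a lower base rate.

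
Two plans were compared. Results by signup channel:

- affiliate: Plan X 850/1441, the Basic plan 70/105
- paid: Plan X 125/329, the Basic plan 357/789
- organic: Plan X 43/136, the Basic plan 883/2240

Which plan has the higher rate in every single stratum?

the Basic plan

Affiliate: Plan X 850/1441 = 59.0%, the Basic plan 70/105 = 66.7% → the Basic plan
Paid: Plan X 125/329 = 38.0%, the Basic plan 357/789 = 45.2% → the Basic plan
Organic: Plan X 43/136 = 31.6%, the Basic plan 883/2240 = 39.4% → the Basic plan
The Basic plan has the higher rate in all 3 groups.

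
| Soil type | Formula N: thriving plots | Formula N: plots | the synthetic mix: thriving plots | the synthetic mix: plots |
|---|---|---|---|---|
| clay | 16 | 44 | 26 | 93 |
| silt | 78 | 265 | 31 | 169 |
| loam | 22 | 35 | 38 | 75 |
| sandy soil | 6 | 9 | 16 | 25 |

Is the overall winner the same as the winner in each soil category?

Clay: Formula N 16/44 = 36.4%, the synthetic mix 26/93 = 28.0% → Formula N
Silt: Formula N 78/265 = 29.4%, the synthetic mix 31/169 = 18.3% → Formula N
Loam: Formula N 22/35 = 62.9%, the synthetic mix 38/75 = 50.7% → Formula N
Sandy soil: Formula N 6/9 = 66.7%, the synthetic mix 16/25 = 64.0% → Formula N
Overall: Formula N 122/353 = 34.6%, the synthetic mix 111/362 = 30.7% → Formula N
Formula N wins overall and in every soil group — no reversal.

Yes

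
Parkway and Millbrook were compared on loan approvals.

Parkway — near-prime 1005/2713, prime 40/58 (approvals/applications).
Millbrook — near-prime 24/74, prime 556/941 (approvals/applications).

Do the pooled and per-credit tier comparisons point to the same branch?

Near-prime: Parkway 1005/2713 = 37.0%, Millbrook 24/74 = 32.4% → Parkway
Prime: Parkway 40/58 = 69.0%, Millbrook 556/941 = 59.1% → Parkway
Overall: Parkway 1045/2771 = 37.7%, Millbrook 580/1015 = 57.1% → Millbrook
Parkway wins each credit group but Millbrook wins overall — the comparison reverses. Parkway's applications skew toward near-prime, which has a lower base rate.

No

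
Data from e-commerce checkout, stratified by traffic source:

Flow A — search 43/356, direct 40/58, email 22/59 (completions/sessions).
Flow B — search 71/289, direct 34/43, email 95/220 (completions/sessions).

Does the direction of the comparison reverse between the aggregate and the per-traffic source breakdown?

Search: Flow A 43/356 = 12.1%, Flow B 71/289 = 24.6% → Flow B
Direct: Flow A 40/58 = 69.0%, Flow B 34/43 = 79.1% → Flow B
Email: Flow A 22/59 = 37.3%, Flow B 95/220 = 43.2% → Flow B
Overall: Flow A 105/473 = 22.2%, Flow B 200/552 = 36.2% → Flow B
Flow B wins overall and in every traffic group — no reversal.

No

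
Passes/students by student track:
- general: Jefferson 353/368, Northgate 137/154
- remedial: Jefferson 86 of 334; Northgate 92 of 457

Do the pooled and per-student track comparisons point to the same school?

Yes

General: Jefferson 353/368 = 95.9%, Northgate 137/154 = 89.0% → Jefferson
Remedial: Jefferson 86/334 = 25.7%, Northgate 92/457 = 20.1% → Jefferson
Overall: Jefferson 439/702 = 62.5%, Northgate 229/611 = 37.5% → Jefferson
Jefferson wins overall and in every student group — no reversal.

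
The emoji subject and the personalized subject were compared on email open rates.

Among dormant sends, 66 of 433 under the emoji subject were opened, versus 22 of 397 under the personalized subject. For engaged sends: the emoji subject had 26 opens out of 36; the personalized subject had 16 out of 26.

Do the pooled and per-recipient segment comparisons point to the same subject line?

Dormant: the emoji subject 66/433 = 15.2%, the personalized subject 22/397 = 5.5% → the emoji subject
Engaged: the emoji subject 26/36 = 72.2%, the personalized subject 16/26 = 61.5% → the emoji subject
Overall: the emoji subject 92/469 = 19.6%, the personalized subject 38/423 = 9.0% → the emoji subject
The emoji subject wins overall and in every recipient group — no reversal.

Yes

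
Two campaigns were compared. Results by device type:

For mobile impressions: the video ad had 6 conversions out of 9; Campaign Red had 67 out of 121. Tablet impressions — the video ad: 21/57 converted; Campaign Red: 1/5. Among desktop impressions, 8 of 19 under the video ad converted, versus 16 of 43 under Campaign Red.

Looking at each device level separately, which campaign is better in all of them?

Mobile: the video ad 6/9 = 66.7%, Campaign Red 67/121 = 55.4% → the video ad
Tablet: the video ad 21/57 = 36.8%, Campaign Red 1/5 = 20.0% → the video ad
Desktop: the video ad 8/19 = 42.1%, Campaign Red 16/43 = 37.2% → the video ad
The video ad has the higher rate in all 3 groups.

the video ad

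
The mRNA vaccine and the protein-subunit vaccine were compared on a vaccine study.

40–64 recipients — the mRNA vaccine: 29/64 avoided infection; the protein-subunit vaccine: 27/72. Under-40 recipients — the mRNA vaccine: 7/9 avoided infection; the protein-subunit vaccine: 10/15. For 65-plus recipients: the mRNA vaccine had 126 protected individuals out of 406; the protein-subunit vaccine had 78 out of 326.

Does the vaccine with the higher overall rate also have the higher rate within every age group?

Yes

40–64: the mRNA vaccine 29/64 = 45.3%, the protein-subunit vaccine 27/72 = 37.5% → the mRNA vaccine
Under-40: the mRNA vaccine 7/9 = 77.8%, the protein-subunit vaccine 10/15 = 66.7% → the mRNA vaccine
65-plus: the mRNA vaccine 126/406 = 31.0%, the protein-subunit vaccine 78/326 = 23.9% → the mRNA vaccine
Overall: the mRNA vaccine 162/479 = 33.8%, the protein-subunit vaccine 115/413 = 27.8% → the mRNA vaccine
The mRNA vaccine wins overall and in every age group — no reversal.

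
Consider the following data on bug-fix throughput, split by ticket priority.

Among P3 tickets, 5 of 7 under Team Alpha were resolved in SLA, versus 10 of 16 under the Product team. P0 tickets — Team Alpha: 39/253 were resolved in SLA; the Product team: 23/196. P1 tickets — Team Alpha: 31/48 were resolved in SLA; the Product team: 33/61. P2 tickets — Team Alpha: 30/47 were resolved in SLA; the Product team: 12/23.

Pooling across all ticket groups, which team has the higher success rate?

Team Alpha

P3: Team Alpha 5/7 = 71.4%, the Product team 10/16 = 62.5% → Team Alpha
P0: Team Alpha 39/253 = 15.4%, the Product team 23/196 = 11.7% → Team Alpha
P1: Team Alpha 31/48 = 64.6%, the Product team 33/61 = 54.1% → Team Alpha
P2: Team Alpha 30/47 = 63.8%, the Product team 12/23 = 52.2% → Team Alpha
Overall: Team Alpha 105/355 = 29.6%, the Product team 78/296 = 26.4% → Team Alpha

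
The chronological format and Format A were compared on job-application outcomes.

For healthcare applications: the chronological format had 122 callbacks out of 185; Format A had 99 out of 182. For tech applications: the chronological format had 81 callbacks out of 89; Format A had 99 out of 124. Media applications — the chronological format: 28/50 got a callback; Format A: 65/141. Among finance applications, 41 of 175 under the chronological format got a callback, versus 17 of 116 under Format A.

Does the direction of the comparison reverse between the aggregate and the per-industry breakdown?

Healthcare: the chronological format 122/185 = 65.9%, Format A 99/182 = 54.4% → the chronological format
Tech: the chronological format 81/89 = 91.0%, Format A 99/124 = 79.8% → the chronological format
Media: the chronological format 28/50 = 56.0%, Format A 65/141 = 46.1% → the chronological format
Finance: the chronological format 41/175 = 23.4%, Format A 17/116 = 14.7% → the chronological format
Overall: the chronological format 272/499 = 54.5%, Format A 280/563 = 49.7% → the chronological format
The chronological format wins overall and in every industry group — no reversal.

No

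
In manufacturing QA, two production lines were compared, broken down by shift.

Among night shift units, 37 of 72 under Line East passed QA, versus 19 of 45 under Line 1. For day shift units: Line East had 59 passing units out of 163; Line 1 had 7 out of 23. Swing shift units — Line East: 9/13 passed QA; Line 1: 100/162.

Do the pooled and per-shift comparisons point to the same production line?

Night shift: Line East 37/72 = 51.4%, Line 1 19/45 = 42.2% → Line East
Day shift: Line East 59/163 = 36.2%, Line 1 7/23 = 30.4% → Line East
Swing shift: Line East 9/13 = 69.2%, Line 1 100/162 = 61.7% → Line East
Overall: Line East 105/248 = 42.3%, Line 1 126/230 = 54.8% → Line 1
Line East wins each shift group but Line 1 wins overall — the comparison reverses. Line East's units skew toward day shift, which has a lower base rate.

No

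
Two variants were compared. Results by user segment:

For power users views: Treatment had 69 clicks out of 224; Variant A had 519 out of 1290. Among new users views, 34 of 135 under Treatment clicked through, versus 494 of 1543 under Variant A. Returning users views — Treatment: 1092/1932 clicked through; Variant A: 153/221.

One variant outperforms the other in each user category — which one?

Power users: Treatment 69/224 = 30.8%, Variant A 519/1290 = 40.2% → Variant A
New users: Treatment 34/135 = 25.2%, Variant A 494/1543 = 32.0% → Variant A
Returning users: Treatment 1092/1932 = 56.5%, Variant A 153/221 = 69.2% → Variant A
Variant A has the higher rate in all 3 groups.

Variant A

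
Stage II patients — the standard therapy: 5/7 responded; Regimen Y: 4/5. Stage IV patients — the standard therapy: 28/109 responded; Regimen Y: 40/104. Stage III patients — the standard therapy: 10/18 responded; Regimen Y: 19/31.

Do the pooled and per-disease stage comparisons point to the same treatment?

Stage II: the standard therapy 5/7 = 71.4%, Regimen Y 4/5 = 80.0% → Regimen Y
Stage IV: the standard therapy 28/109 = 25.7%, Regimen Y 40/104 = 38.5% → Regimen Y
Stage III: the standard therapy 10/18 = 55.6%, Regimen Y 19/31 = 61.3% → Regimen Y
Overall: the standard therapy 43/134 = 32.1%, Regimen Y 63/140 = 45.0% → Regimen Y
Regimen Y wins overall and in every disease group — no reversal.

Yes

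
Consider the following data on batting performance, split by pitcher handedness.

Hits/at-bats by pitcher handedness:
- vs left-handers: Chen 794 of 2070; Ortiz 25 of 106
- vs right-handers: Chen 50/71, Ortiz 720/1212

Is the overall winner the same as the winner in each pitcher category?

No

Vs left-handers: Chen 794/2070 = 38.4%, Ortiz 25/106 = 23.6% → Chen
Vs right-handers: Chen 50/71 = 70.4%, Ortiz 720/1212 = 59.4% → Chen
Overall: Chen 844/2141 = 39.4%, Ortiz 745/1318 = 56.5% → Ortiz
Chen wins each pitcher group but Ortiz wins overall — the comparison reverses. Chen's at-bats skew toward vs left-handers, which has a lower base rate.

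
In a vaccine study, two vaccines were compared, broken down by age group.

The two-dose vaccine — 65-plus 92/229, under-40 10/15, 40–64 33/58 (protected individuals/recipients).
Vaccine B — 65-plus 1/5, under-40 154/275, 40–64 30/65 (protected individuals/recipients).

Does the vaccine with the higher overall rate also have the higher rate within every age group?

No

65-plus: the two-dose vaccine 92/229 = 40.2%, Vaccine B 1/5 = 20.0% → the two-dose vaccine
Under-40: the two-dose vaccine 10/15 = 66.7%, Vaccine B 154/275 = 56.0% → the two-dose vaccine
40–64: the two-dose vaccine 33/58 = 56.9%, Vaccine B 30/65 = 46.2% → the two-dose vaccine
Overall: the two-dose vaccine 135/302 = 44.7%, Vaccine B 185/345 = 53.6% → Vaccine B
The two-dose vaccine wins each age group but Vaccine B wins overall — the comparison reverses. The two-dose vaccine's recipients skew toward 65-plus, which has a lower base rate.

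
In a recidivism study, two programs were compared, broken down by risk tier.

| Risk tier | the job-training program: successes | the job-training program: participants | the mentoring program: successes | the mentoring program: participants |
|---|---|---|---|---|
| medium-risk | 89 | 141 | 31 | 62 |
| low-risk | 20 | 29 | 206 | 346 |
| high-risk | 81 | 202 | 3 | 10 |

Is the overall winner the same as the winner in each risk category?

Medium-risk: the job-training program 89/141 = 63.1%, the mentoring program 31/62 = 50.0% → the job-training program
Low-risk: the job-training program 20/29 = 69.0%, the mentoring program 206/346 = 59.5% → the job-training program
High-risk: the job-training program 81/202 = 40.1%, the mentoring program 3/10 = 30.0% → the job-training program
Overall: the job-training program 190/372 = 51.1%, the mentoring program 240/418 = 57.4% → the mentoring program
The job-training program wins each risk group but the mentoring program wins overall — the comparison reverses. The job-training program's participants skew toward high-risk, which has a lower base rate.

No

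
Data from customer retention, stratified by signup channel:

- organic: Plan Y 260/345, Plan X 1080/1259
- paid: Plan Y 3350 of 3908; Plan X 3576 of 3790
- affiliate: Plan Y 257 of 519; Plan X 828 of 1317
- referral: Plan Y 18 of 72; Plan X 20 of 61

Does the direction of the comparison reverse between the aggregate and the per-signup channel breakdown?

Organic: Plan Y 260/345 = 75.4%, Plan X 1080/1259 = 85.8% → Plan X
Paid: Plan Y 3350/3908 = 85.7%, Plan X 3576/3790 = 94.4% → Plan X
Affiliate: Plan Y 257/519 = 49.5%, Plan X 828/1317 = 62.9% → Plan X
Referral: Plan Y 18/72 = 25.0%, Plan X 20/61 = 32.8% → Plan X
Overall: Plan Y 3885/4844 = 80.2%, Plan X 5504/6427 = 85.6% → Plan X
Plan X wins overall and in every signup group — no reversal.

No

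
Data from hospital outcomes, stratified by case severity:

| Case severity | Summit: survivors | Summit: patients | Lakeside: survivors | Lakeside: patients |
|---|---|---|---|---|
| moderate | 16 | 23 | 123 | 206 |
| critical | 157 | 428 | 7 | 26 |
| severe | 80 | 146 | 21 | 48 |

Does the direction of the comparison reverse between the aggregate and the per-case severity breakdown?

Yes

Moderate: Summit 16/23 = 69.6%, Lakeside 123/206 = 59.7% → Summit
Critical: Summit 157/428 = 36.7%, Lakeside 7/26 = 26.9% → Summit
Severe: Summit 80/146 = 54.8%, Lakeside 21/48 = 43.8% → Summit
Overall: Summit 253/597 = 42.4%, Lakeside 151/280 = 53.9% → Lakeside
Summit wins each case group but Lakeside wins overall — the comparison reverses. Summit's patients skew toward critical, which has a lower base rate.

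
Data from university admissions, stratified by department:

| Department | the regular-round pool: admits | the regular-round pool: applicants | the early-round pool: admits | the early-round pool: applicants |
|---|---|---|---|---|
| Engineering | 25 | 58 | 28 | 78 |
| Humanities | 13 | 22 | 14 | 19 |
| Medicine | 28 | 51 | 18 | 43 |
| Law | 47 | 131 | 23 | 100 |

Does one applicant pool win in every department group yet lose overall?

Engineering: the regular-round pool 25/58 = 43.1%, the early-round pool 28/78 = 35.9% → the regular-round pool
Humanities: the regular-round pool 13/22 = 59.1%, the early-round pool 14/19 = 73.7% → the early-round pool
Medicine: the regular-round pool 28/51 = 54.9%, the early-round pool 18/43 = 41.9% → the regular-round pool
Law: the regular-round pool 47/131 = 35.9%, the early-round pool 23/100 = 23.0% → the regular-round pool
Overall: the regular-round pool 113/262 = 43.1%, the early-round pool 83/240 = 34.6% → the regular-round pool
Neither sweeps: the regular-round pool wins 3 of 4 groups, the early-round pool wins 1. The regular-round pool wins overall but not every group — no Simpson reversal.

No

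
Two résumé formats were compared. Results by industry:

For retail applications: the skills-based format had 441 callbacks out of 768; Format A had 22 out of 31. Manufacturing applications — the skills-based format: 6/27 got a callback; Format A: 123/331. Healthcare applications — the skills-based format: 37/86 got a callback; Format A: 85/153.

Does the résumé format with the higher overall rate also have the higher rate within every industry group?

No

Retail: the skills-based format 441/768 = 57.4%, Format A 22/31 = 71.0% → Format A
Manufacturing: the skills-based format 6/27 = 22.2%, Format A 123/331 = 37.2% → Format A
Healthcare: the skills-based format 37/86 = 43.0%, Format A 85/153 = 55.6% → Format A
Overall: the skills-based format 484/881 = 54.9%, Format A 230/515 = 44.7% → the skills-based format
Format A wins each industry group but the skills-based format wins overall — the comparison reverses. Format A's applications skew toward manufacturing, which has a lower base rate.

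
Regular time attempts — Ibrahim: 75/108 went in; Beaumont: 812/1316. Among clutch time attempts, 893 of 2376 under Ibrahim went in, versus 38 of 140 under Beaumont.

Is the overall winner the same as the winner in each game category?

No

Regular time: Ibrahim 75/108 = 69.4%, Beaumont 812/1316 = 61.7% → Ibrahim
Clutch time: Ibrahim 893/2376 = 37.6%, Beaumont 38/140 = 27.1% → Ibrahim
Overall: Ibrahim 968/2484 = 39.0%, Beaumont 850/1456 = 58.4% → Beaumont
Ibrahim wins each game group but Beaumont wins overall — the comparison reverses. Ibrahim's attempts skew toward clutch time, which has a lower base rate.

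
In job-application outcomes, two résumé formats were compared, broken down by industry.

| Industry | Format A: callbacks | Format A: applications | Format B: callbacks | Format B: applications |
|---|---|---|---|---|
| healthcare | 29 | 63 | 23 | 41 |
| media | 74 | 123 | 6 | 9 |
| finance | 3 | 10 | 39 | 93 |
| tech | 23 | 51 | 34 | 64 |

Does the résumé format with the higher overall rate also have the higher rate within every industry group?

No

Healthcare: Format A 29/63 = 46.0%, Format B 23/41 = 56.1% → Format B
Media: Format A 74/123 = 60.2%, Format B 6/9 = 66.7% → Format B
Finance: Format A 3/10 = 30.0%, Format B 39/93 = 41.9% → Format B
Tech: Format A 23/51 = 45.1%, Format B 34/64 = 53.1% → Format B
Overall: Format A 129/247 = 52.2%, Format B 102/207 = 49.3% → Format A
Format B wins each industry group but Format A wins overall — the comparison reverses. Format B's applications skew toward finance, which has a lower base rate.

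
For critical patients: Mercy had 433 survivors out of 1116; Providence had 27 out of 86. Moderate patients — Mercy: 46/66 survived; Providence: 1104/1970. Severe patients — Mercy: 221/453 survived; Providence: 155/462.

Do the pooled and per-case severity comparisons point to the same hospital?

Critical: Mercy 433/1116 = 38.8%, Providence 27/86 = 31.4% → Mercy
Moderate: Mercy 46/66 = 69.7%, Providence 1104/1970 = 56.0% → Mercy
Severe: Mercy 221/453 = 48.8%, Providence 155/462 = 33.5% → Mercy
Overall: Mercy 700/1635 = 42.8%, Providence 1286/2518 = 51.1% → Providence
Mercy wins each case group but Providence wins overall — the comparison reverses. Mercy's patients skew toward critical, which has a lower base rate.

No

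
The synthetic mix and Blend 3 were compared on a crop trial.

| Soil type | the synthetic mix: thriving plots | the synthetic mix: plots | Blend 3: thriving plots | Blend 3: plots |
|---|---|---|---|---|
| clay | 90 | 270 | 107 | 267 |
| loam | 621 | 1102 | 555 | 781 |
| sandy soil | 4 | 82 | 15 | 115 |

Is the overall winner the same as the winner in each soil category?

Yes

Clay: the synthetic mix 90/270 = 33.3%, Blend 3 107/267 = 40.1% → Blend 3
Loam: the synthetic mix 621/1102 = 56.4%, Blend 3 555/781 = 71.1% → Blend 3
Sandy soil: the synthetic mix 4/82 = 4.9%, Blend 3 15/115 = 13.0% → Blend 3
Overall: the synthetic mix 715/1454 = 49.2%, Blend 3 677/1163 = 58.2% → Blend 3
Blend 3 wins overall and in every soil group — no reversal.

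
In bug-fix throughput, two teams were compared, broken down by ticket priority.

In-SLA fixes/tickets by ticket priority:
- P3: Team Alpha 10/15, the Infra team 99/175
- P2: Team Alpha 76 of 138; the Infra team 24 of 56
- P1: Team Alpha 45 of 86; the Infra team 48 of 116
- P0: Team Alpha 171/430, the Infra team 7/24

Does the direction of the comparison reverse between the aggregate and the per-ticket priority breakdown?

P3: Team Alpha 10/15 = 66.7%, the Infra team 99/175 = 56.6% → Team Alpha
P2: Team Alpha 76/138 = 55.1%, the Infra team 24/56 = 42.9% → Team Alpha
P1: Team Alpha 45/86 = 52.3%, the Infra team 48/116 = 41.4% → Team Alpha
P0: Team Alpha 171/430 = 39.8%, the Infra team 7/24 = 29.2% → Team Alpha
Overall: Team Alpha 302/669 = 45.1%, the Infra team 178/371 = 48.0% → the Infra team
Team Alpha wins each ticket group but the Infra team wins overall — the comparison reverses. Team Alpha's tickets skew toward P0, which has a lower base rate.

Yes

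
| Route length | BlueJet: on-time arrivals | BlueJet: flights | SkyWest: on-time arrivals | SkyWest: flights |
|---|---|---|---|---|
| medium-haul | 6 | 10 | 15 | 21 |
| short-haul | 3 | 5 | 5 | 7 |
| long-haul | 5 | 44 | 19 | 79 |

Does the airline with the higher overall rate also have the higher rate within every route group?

Yes

Medium-haul: BlueJet 6/10 = 60.0%, SkyWest 15/21 = 71.4% → SkyWest
Short-haul: BlueJet 3/5 = 60.0%, SkyWest 5/7 = 71.4% → SkyWest
Long-haul: BlueJet 5/44 = 11.4%, SkyWest 19/79 = 24.1% → SkyWest
Overall: BlueJet 14/59 = 23.7%, SkyWest 39/107 = 36.4% → SkyWest
SkyWest wins overall and in every route group — no reversal.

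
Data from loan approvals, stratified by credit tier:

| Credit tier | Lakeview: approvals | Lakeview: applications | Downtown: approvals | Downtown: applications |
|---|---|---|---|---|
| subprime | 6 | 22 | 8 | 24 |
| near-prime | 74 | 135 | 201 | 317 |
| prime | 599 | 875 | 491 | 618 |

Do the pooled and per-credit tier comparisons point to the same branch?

Subprime: Lakeview 6/22 = 27.3%, Downtown 8/24 = 33.3% → Downtown
Near-prime: Lakeview 74/135 = 54.8%, Downtown 201/317 = 63.4% → Downtown
Prime: Lakeview 599/875 = 68.5%, Downtown 491/618 = 79.4% → Downtown
Overall: Lakeview 679/1032 = 65.8%, Downtown 700/959 = 73.0% → Downtown
Downtown wins overall and in every credit group — no reversal.

Yes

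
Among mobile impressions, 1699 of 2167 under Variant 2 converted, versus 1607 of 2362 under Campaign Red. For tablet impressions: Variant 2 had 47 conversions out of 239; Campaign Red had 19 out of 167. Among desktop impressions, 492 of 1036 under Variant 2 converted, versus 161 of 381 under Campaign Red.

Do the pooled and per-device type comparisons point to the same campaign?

Mobile: Variant 2 1699/2167 = 78.4%, Campaign Red 1607/2362 = 68.0% → Variant 2
Tablet: Variant 2 47/239 = 19.7%, Campaign Red 19/167 = 11.4% → Variant 2
Desktop: Variant 2 492/1036 = 47.5%, Campaign Red 161/381 = 42.3% → Variant 2
Overall: Variant 2 2238/3442 = 65.0%, Campaign Red 1787/2910 = 61.4% → Variant 2
Variant 2 wins overall and in every device group — no reversal.

Yes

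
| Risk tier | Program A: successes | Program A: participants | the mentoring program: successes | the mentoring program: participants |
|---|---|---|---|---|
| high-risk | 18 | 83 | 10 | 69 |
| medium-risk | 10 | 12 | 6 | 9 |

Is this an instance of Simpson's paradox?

No

High-risk: Program A 18/83 = 21.7%, the mentoring program 10/69 = 14.5% → Program A
Medium-risk: Program A 10/12 = 83.3%, the mentoring program 6/9 = 66.7% → Program A
Overall: Program A 28/95 = 29.5%, the mentoring program 16/78 = 20.5% → Program A
Program A wins overall and in every risk group — no reversal.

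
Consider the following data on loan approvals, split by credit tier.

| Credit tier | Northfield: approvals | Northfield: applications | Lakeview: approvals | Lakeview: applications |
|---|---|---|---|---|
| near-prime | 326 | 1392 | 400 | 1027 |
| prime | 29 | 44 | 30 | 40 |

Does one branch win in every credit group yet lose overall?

Near-prime: Northfield 326/1392 = 23.4%, Lakeview 400/1027 = 38.9% → Lakeview
Prime: Northfield 29/44 = 65.9%, Lakeview 30/40 = 75.0% → Lakeview
Overall: Northfield 355/1436 = 24.7%, Lakeview 430/1067 = 40.3% → Lakeview
Lakeview wins overall and in every credit group — no reversal.

No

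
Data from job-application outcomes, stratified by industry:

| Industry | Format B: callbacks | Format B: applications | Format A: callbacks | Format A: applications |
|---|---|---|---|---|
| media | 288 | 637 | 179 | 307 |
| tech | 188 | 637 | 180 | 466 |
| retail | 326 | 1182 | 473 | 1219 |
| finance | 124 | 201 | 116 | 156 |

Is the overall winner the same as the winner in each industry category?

Media: Format B 288/637 = 45.2%, Format A 179/307 = 58.3% → Format A
Tech: Format B 188/637 = 29.5%, Format A 180/466 = 38.6% → Format A
Retail: Format B 326/1182 = 27.6%, Format A 473/1219 = 38.8% → Format A
Finance: Format B 124/201 = 61.7%, Format A 116/156 = 74.4% → Format A
Overall: Format B 926/2657 = 34.9%, Format A 948/2148 = 44.1% → Format A
Format A wins overall and in every industry group — no reversal.

Yes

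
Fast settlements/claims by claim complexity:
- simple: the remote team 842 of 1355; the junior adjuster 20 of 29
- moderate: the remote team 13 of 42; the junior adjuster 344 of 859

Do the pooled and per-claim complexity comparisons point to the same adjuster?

No

Simple: the remote team 842/1355 = 62.1%, the junior adjuster 20/29 = 69.0% → the junior adjuster
Moderate: the remote team 13/42 = 31.0%, the junior adjuster 344/859 = 40.0% → the junior adjuster
Overall: the remote team 855/1397 = 61.2%, the junior adjuster 364/888 = 41.0% → the remote team
The junior adjuster wins each claim group but the remote team wins overall — the comparison reverses. The junior adjuster's claims skew toward moderate, which has a lower base rate.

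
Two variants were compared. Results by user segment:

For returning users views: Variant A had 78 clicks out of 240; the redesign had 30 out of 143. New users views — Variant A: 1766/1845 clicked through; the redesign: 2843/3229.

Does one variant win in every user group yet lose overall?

No

Returning users: Variant A 78/240 = 32.5%, the redesign 30/143 = 21.0% → Variant A
New users: Variant A 1766/1845 = 95.7%, the redesign 2843/3229 = 88.0% → Variant A
Overall: Variant A 1844/2085 = 88.4%, the redesign 2873/3372 = 85.2% → Variant A
Variant A wins overall and in every user group — no reversal.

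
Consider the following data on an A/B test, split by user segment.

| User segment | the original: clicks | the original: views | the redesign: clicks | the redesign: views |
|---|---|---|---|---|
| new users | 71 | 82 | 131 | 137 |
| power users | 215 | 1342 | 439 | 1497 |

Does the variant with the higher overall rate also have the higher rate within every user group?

Yes

New users: the original 71/82 = 86.6%, the redesign 131/137 = 95.6% → the redesign
Power users: the original 215/1342 = 16.0%, the redesign 439/1497 = 29.3% → the redesign
Overall: the original 286/1424 = 20.1%, the redesign 570/1634 = 34.9% → the redesign
The redesign wins overall and in every user group — no reversal.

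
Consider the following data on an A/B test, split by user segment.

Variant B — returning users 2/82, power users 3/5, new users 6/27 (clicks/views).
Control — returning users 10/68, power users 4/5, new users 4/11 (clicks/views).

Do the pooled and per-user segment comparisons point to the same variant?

Yes

Returning users: Variant B 2/82 = 2.4%, Control 10/68 = 14.7% → Control
Power users: Variant B 3/5 = 60.0%, Control 4/5 = 80.0% → Control
New users: Variant B 6/27 = 22.2%, Control 4/11 = 36.4% → Control
Overall: Variant B 11/114 = 9.6%, Control 18/84 = 21.4% → Control
Control wins overall and in every user group — no reversal.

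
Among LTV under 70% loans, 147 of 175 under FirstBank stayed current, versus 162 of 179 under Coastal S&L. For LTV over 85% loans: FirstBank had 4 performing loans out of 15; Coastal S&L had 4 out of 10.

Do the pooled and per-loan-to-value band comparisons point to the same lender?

LTV under 70%: FirstBank 147/175 = 84.0%, Coastal S&L 162/179 = 90.5% → Coastal S&L
LTV over 85%: FirstBank 4/15 = 26.7%, Coastal S&L 4/10 = 40.0% → Coastal S&L
Overall: FirstBank 151/190 = 79.5%, Coastal S&L 166/189 = 87.8% → Coastal S&L
Coastal S&L wins overall and in every loan-to-value group — no reversal.

Yes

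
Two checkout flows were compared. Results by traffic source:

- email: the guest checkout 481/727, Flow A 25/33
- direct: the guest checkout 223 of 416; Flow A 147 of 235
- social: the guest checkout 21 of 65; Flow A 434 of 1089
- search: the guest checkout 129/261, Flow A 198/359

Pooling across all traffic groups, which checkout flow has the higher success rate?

Email: the guest checkout 481/727 = 66.2%, Flow A 25/33 = 75.8% → Flow A
Direct: the guest checkout 223/416 = 53.6%, Flow A 147/235 = 62.6% → Flow A
Social: the guest checkout 21/65 = 32.3%, Flow A 434/1089 = 39.9% → Flow A
Search: the guest checkout 129/261 = 49.4%, Flow A 198/359 = 55.2% → Flow A
Overall: the guest checkout 854/1469 = 58.1%, Flow A 804/1716 = 46.9% → the guest checkout
(Flow A wins every traffic group but the guest checkout wins overall — Flow A's sessions skew toward the low-rate social group.)

the guest checkout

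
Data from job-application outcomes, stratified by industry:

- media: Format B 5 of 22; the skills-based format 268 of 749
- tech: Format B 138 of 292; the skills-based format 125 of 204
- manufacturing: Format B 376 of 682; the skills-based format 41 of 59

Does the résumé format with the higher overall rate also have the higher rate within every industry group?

No

Media: Format B 5/22 = 22.7%, the skills-based format 268/749 = 35.8% → the skills-based format
Tech: Format B 138/292 = 47.3%, the skills-based format 125/204 = 61.3% → the skills-based format
Manufacturing: Format B 376/682 = 55.1%, the skills-based format 41/59 = 69.5% → the skills-based format
Overall: Format B 519/996 = 52.1%, the skills-based format 434/1012 = 42.9% → Format B
The skills-based format wins each industry group but Format B wins overall — the comparison reverses. The skills-based format's applications skew toward media, which has a lower base rate.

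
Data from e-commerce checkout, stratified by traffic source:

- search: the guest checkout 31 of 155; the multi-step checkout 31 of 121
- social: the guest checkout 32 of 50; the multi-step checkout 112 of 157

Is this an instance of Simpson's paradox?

No

Search: the guest checkout 31/155 = 20.0%, the multi-step checkout 31/121 = 25.6% → the multi-step checkout
Social: the guest checkout 32/50 = 64.0%, the multi-step checkout 112/157 = 71.3% → the multi-step checkout
Overall: the guest checkout 63/205 = 30.7%, the multi-step checkout 143/278 = 51.4% → the multi-step checkout
The multi-step checkout wins overall and in every traffic group — no reversal.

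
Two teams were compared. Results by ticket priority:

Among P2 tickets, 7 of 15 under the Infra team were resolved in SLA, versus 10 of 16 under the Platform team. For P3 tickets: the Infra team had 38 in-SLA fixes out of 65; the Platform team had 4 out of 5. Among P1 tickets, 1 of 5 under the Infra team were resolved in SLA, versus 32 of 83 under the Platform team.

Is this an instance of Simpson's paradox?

P2: the Infra team 7/15 = 46.7%, the Platform team 10/16 = 62.5% → the Platform team
P3: the Infra team 38/65 = 58.5%, the Platform team 4/5 = 80.0% → the Platform team
P1: the Infra team 1/5 = 20.0%, the Platform team 32/83 = 38.6% → the Platform team
Overall: the Infra team 46/85 = 54.1%, the Platform team 46/104 = 44.2% → the Infra team
The Platform team wins each ticket group but the Infra team wins overall — the comparison reverses. The Platform team's tickets skew toward P1, which has a lower base rate.

Yes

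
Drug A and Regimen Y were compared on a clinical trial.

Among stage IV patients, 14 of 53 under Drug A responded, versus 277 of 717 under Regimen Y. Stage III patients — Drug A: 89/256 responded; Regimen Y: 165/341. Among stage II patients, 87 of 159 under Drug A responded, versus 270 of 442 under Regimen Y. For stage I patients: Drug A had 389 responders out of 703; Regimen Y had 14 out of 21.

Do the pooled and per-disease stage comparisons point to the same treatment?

Stage IV: Drug A 14/53 = 26.4%, Regimen Y 277/717 = 38.6% → Regimen Y
Stage III: Drug A 89/256 = 34.8%, Regimen Y 165/341 = 48.4% → Regimen Y
Stage II: Drug A 87/159 = 54.7%, Regimen Y 270/442 = 61.1% → Regimen Y
Stage I: Drug A 389/703 = 55.3%, Regimen Y 14/21 = 66.7% → Regimen Y
Overall: Drug A 579/1171 = 49.4%, Regimen Y 726/1521 = 47.7% → Drug A
Regimen Y wins each disease group but Drug A wins overall — the comparison reverses. Regimen Y's patients skew toward stage IV, which has a lower base rate.

No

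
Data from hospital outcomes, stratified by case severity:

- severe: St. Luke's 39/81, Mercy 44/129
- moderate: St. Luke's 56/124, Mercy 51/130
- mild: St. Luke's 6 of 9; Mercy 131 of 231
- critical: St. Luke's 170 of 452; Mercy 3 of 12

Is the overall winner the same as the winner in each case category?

No

Severe: St. Luke's 39/81 = 48.1%, Mercy 44/129 = 34.1% → St. Luke's
Moderate: St. Luke's 56/124 = 45.2%, Mercy 51/130 = 39.2% → St. Luke's
Mild: St. Luke's 6/9 = 66.7%, Mercy 131/231 = 56.7% → St. Luke's
Critical: St. Luke's 170/452 = 37.6%, Mercy 3/12 = 25.0% → St. Luke's
Overall: St. Luke's 271/666 = 40.7%, Mercy 229/502 = 45.6% → Mercy
St. Luke's wins each case group but Mercy wins overall — the comparison reverses. St. Luke's's patients skew toward critical, which has a lower base rate.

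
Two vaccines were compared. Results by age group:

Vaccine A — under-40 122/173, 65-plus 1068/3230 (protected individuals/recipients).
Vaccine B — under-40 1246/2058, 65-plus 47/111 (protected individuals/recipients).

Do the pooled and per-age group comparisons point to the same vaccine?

No

Under-40: Vaccine A 122/173 = 70.5%, Vaccine B 1246/2058 = 60.5% → Vaccine A
65-plus: Vaccine A 1068/3230 = 33.1%, Vaccine B 47/111 = 42.3% → Vaccine B
Overall: Vaccine A 1190/3403 = 35.0%, Vaccine B 1293/2169 = 59.6% → Vaccine B
Neither sweeps: Vaccine A wins 1 of 2 groups, Vaccine B wins 1. Vaccine B wins overall but not every group — no Simpson reversal.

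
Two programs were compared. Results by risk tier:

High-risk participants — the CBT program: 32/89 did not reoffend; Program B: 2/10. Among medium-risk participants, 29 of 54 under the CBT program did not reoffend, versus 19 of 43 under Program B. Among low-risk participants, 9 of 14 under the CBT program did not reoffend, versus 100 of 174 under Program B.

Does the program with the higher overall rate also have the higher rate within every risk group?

No

High-risk: the CBT program 32/89 = 36.0%, Program B 2/10 = 20.0% → the CBT program
Medium-risk: the CBT program 29/54 = 53.7%, Program B 19/43 = 44.2% → the CBT program
Low-risk: the CBT program 9/14 = 64.3%, Program B 100/174 = 57.5% → the CBT program
Overall: the CBT program 70/157 = 44.6%, Program B 121/227 = 53.3% → Program B
The CBT program wins each risk group but Program B wins overall — the comparison reverses. The CBT program's participants skew toward high-risk, which has a lower base rate.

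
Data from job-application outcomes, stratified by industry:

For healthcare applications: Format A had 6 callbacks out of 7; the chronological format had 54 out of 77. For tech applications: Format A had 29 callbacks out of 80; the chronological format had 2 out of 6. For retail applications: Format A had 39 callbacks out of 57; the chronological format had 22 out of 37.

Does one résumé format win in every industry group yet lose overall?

Healthcare: Format A 6/7 = 85.7%, the chronological format 54/77 = 70.1% → Format A
Tech: Format A 29/80 = 36.2%, the chronological format 2/6 = 33.3% → Format A
Retail: Format A 39/57 = 68.4%, the chronological format 22/37 = 59.5% → Format A
Overall: Format A 74/144 = 51.4%, the chronological format 78/120 = 65.0% → the chronological format
Format A wins each industry group but the chronological format wins overall — the comparison reverses. Format A's applications skew toward tech, which has a lower base rate.

Yes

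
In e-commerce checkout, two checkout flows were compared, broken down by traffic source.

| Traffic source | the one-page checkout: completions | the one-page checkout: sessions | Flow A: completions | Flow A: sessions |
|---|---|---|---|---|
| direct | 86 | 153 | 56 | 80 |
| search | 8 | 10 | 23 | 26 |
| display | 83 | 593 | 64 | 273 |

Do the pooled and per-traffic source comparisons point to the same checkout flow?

Direct: the one-page checkout 86/153 = 56.2%, Flow A 56/80 = 70.0% → Flow A
Search: the one-page checkout 8/10 = 80.0%, Flow A 23/26 = 88.5% → Flow A
Display: the one-page checkout 83/593 = 14.0%, Flow A 64/273 = 23.4% → Flow A
Overall: the one-page checkout 177/756 = 23.4%, Flow A 143/379 = 37.7% → Flow A
Flow A wins overall and in every traffic group — no reversal.

Yes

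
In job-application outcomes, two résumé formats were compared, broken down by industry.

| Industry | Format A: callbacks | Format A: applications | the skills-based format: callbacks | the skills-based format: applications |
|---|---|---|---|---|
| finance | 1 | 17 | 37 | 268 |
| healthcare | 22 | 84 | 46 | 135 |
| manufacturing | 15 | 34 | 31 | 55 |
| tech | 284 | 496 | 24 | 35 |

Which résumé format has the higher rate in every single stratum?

the skills-based format

Finance: Format A 1/17 = 5.9%, the skills-based format 37/268 = 13.8% → the skills-based format
Healthcare: Format A 22/84 = 26.2%, the skills-based format 46/135 = 34.1% → the skills-based format
Manufacturing: Format A 15/34 = 44.1%, the skills-based format 31/55 = 56.4% → the skills-based format
Tech: Format A 284/496 = 57.3%, the skills-based format 24/35 = 68.6% → the skills-based format
The skills-based format has the higher rate in all 4 groups.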